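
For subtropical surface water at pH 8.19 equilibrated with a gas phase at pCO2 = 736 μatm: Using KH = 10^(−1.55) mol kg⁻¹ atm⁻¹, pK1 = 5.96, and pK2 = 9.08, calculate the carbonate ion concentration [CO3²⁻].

[CO2*] = KH · pCO2 = 10^(−1.55) × 736×10^-6 = 2.074×10^-5 mol/kg
α₀ = 1/(1 + K1/[H⁺] + K1K2/[H⁺]²) = 1/(1 + 10^+2.23 + 10^+1.34) = 0.005189
DIC = [CO2*]/α₀ = 2.074×10^-5 / 0.005189 = 3.997 mmol/kg
[CO3²⁻] = α₂·DIC; α₂ = 0.1135, so [CO3²⁻] = 0.1135 × 3.997 = 0.454 mmol/kg

[CO3²⁻] = 0.454 mmol/kg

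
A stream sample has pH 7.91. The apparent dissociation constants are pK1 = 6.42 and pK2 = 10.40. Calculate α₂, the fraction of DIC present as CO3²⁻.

α₂ = 0.00312

α₂ = 1 / (1 + [H⁺]/K2 + [H⁺]²/(K1K2)) = 1 / (1 + 10^+2.49 + 10^+1.00)
   = 1 / (1 + 309.03 + 10.000) = 1/320.03 = 0.003125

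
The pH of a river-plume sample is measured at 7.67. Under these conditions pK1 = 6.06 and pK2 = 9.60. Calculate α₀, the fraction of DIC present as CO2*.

α₀ = 1 / (1 + K1/[H⁺] + K1K2/[H⁺]²) = 1 / (1 + 10^+1.61 + 10^-0.32)
   = 1 / (1 + 40.738 + 0.47863) = 1/42.217 = 0.02369

α₀ = 0.0237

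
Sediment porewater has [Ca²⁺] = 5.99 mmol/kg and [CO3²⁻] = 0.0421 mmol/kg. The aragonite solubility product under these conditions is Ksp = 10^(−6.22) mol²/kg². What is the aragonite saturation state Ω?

Ksp = 10^(−6.22) = 6.026×10^-7
Ω = [Ca²⁺][CO3²⁻]/Ksp = (5.99×10^-3)(0.0421×10^-3) / 6.026×10^-7 = 0.419

Ω = 0.419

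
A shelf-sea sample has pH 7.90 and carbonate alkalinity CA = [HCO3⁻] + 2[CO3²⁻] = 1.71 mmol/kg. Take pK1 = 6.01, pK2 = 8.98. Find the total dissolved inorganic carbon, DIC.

CA = [HCO3⁻] + 2[CO3²⁻] = (α₁ + 2α₂)·DIC
At pH 7.90: [H⁺]/K1 = 10^-1.89 = 0.012882, K2/[H⁺] = 10^-1.08 = 0.083176
α₁ = 1/(1 + 0.012882 + 0.083176) = 1/1.0961 = 0.9124; α₂ = α₁·K2/[H⁺] = 0.07589
α₁ + 2α₂ = 1.0641
DIC = CA / (α₁ + 2α₂) = 1.71 / 1.0641 = 1.61 mmol/kg

DIC = 1.61 mmol/kg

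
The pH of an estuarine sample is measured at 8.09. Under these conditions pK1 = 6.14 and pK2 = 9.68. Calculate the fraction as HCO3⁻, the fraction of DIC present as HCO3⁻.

α₁ = 0.964

α₁ = 1 / (1 + [H⁺]/K1 + K2/[H⁺]) = 1 / (1 + 10^-1.95 + 10^-1.59)
   = 1 / (1 + 0.011220 + 0.025704) = 1/1.0369 = 0.9644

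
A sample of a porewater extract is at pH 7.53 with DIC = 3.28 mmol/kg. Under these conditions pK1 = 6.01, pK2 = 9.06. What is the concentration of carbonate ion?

α₂ = 1 / (1 + [H⁺]/K2 + [H⁺]²/(K1K2)) = 1 / (1 + 10^+1.53 + 10^+0.01)
   = 1 / (1 + 33.884 + 1.0233) = 1/35.908 = 0.02785
[CO3²⁻] = α₂ × DIC = 0.02785 × 3.28 = 0.0913 mmol/kg

[CO3²⁻] = 0.0913 mmol/kg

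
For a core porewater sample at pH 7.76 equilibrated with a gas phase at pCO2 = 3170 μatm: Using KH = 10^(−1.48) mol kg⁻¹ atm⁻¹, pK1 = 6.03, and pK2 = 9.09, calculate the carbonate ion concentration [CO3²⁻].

[CO3²⁻] = 0.264 mmol/kg

[CO2*] = KH · pCO2 = 10^(−1.48) × 3170×10^-6 = 1.050×10^-4 mol/kg
α₀ = 1/(1 + K1/[H⁺] + K1K2/[H⁺]²) = 1/(1 + 10^+1.73 + 10^+0.40) = 0.01748
DIC = [CO2*]/α₀ = 1.050×10^-4 / 0.01748 = 6.006 mmol/kg
[CO3²⁻] = α₂·DIC; α₂ = 0.04390, so [CO3²⁻] = 0.04390 × 6.006 = 0.264 mmol/kg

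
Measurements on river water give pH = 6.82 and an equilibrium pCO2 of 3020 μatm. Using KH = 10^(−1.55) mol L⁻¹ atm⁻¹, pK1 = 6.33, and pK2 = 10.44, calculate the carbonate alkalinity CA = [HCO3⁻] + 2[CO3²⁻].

CA = 0.263 mmol/L

[CO2*] = KH · pCO2 = 10^(−1.55) × 3020×10^-6 = 8.512×10^-5 mol/L
α₀ = 1/(1 + K1/[H⁺] + K1K2/[H⁺]²) = 1/(1 + 10^+0.49 + 10^-3.13) = 0.2444
DIC = [CO2*]/α₀ = 8.512×10^-5 / 0.2444 = 0.3482 mmol/L
CA = (α₁ + 2α₂)·DIC = (0.7554 + 2×0.0001812) × 0.3482 = 0.263 mmol/L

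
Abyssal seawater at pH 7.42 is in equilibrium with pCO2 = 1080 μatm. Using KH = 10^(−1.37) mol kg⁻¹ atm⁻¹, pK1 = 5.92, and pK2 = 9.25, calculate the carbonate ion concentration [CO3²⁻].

[CO3²⁻] = 0.0215 mmol/kg

[CO2*] = KH · pCO2 = 10^(−1.37) × 1080×10^-6 = 4.607×10^-5 mol/kg
α₀ = 1/(1 + K1/[H⁺] + K1K2/[H⁺]²) = 1/(1 + 10^+1.50 + 10^-0.33) = 0.03022
DIC = [CO2*]/α₀ = 4.607×10^-5 / 0.03022 = 1.524 mmol/kg
[CO3²⁻] = α₂·DIC; α₂ = 0.01414, so [CO3²⁻] = 0.01414 × 1.524 = 0.0215 mmol/kg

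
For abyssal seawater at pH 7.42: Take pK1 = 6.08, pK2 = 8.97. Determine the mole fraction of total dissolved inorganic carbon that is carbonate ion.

α₂ = 1 / (1 + [H⁺]/K2 + [H⁺]²/(K1K2)) = 1 / (1 + 10^+1.55 + 10^+0.21)
   = 1 / (1 + 35.481 + 1.6218) = 1/38.103 = 0.02624

α₂ = 0.0262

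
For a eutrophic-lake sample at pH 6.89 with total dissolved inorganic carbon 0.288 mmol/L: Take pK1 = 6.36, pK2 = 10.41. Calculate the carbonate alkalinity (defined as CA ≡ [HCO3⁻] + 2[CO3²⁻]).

CA = 0.222 mmol/L

CA = [HCO3⁻] + 2[CO3²⁻] = (α₁ + 2α₂)·DIC
At pH 6.89: [H⁺]/K1 = 10^-0.53 = 0.29512, K2/[H⁺] = 10^-3.52 = 0.00030200
α₁ = 1/(1 + 0.29512 + 0.00030200) = 1/1.2954 = 0.7719; α₂ = α₁·K2/[H⁺] = 0.0002331
α₁ + 2α₂ = 0.7724
CA = 0.7724 × 0.288 = 0.222 mmol/L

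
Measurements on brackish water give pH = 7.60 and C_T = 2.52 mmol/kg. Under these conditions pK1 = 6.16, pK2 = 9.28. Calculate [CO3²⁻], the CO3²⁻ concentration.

[CO3²⁻] = 0.0498 mmol/kg

α₂ = 1 / (1 + [H⁺]/K2 + [H⁺]²/(K1K2)) = 1 / (1 + 10^+1.68 + 10^+0.24)
   = 1 / (1 + 47.863 + 1.7378) = 1/50.601 = 0.01976
[CO3²⁻] = α₂ × DIC = 0.01976 × 2.52 = 0.0498 mmol/kg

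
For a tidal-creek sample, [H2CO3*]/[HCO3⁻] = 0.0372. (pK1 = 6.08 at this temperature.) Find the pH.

pH = 7.51

From K1 = [H⁺][HCO3⁻]/[H2CO3*]:  pH = pK1 − log₁₀([H2CO3*]/[HCO3⁻])
log₁₀(0.0372) = -1.429
pH = 6.08 − (-1.429) = 7.51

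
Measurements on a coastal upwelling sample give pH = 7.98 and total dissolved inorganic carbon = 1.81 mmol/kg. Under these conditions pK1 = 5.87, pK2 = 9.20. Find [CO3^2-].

α₂ = 1 / (1 + [H⁺]/K2 + [H⁺]²/(K1K2)) = 1 / (1 + 10^+1.22 + 10^-0.89)
   = 1 / (1 + 16.596 + 0.12882) = 1/17.725 = 0.05642
[CO3²⁻] = α₂ × DIC = 0.05642 × 1.81 = 0.102 mmol/kg

[CO3²⁻] = 0.102 mmol/kg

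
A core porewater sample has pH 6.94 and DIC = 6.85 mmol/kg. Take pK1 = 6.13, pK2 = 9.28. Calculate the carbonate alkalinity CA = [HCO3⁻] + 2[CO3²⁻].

CA = [HCO3⁻] + 2[CO3²⁻] = (α₁ + 2α₂)·DIC
At pH 6.94: [H⁺]/K1 = 10^-0.81 = 0.15488, K2/[H⁺] = 10^-2.34 = 0.0045709
α₁ = 1/(1 + 0.15488 + 0.0045709) = 1/1.1595 = 0.8625; α₂ = α₁·K2/[H⁺] = 0.003942
α₁ + 2α₂ = 0.8704
CA = 0.8704 × 6.85 = 5.96 mmol/kg

CA = 5.96 mmol/kg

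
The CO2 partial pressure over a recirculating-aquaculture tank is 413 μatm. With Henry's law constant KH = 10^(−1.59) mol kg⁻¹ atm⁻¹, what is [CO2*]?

KH = 10^(−1.59) = 2.570×10^-2 mol kg⁻¹ atm⁻¹
[CO2*] = KH · pCO2 = 2.570×10^-2 × 413×10^-6 atm = 1.06×10^-5 mol/kg

[CO2*] = 10.6 μmol/kg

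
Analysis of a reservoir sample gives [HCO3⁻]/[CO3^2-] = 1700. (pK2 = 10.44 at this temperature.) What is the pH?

From K2 = [H⁺][CO3^2-]/[HCO3⁻]:  pH = pK2 − log₁₀([HCO3⁻]/[CO3^2-])
log₁₀(1700) = +3.230
pH = 10.44 − (+3.230) = 7.21

pH = 7.21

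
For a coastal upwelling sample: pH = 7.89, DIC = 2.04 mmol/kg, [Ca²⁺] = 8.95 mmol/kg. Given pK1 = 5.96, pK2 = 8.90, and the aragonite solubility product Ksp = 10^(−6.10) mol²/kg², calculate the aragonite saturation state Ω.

α₂ = 1 / (1 + [H⁺]/K2 + [H⁺]²/(K1K2)) = 1 / (1 + 10^+1.01 + 10^-0.92)
   = 1 / (1 + 10.233 + 0.12023) = 1/11.353 = 0.08808
[CO3²⁻] = α₂ × DIC = 0.08808 × 2.04 = 0.1797 mmol/kg
Ksp = 10^(−6.10) = 7.943×10^-7
Ω = [Ca²⁺][CO3²⁻]/Ksp = (8.95×10^-3)(1.797×10^-4) / 7.943×10^-7 = 2.02

Ω = 2.02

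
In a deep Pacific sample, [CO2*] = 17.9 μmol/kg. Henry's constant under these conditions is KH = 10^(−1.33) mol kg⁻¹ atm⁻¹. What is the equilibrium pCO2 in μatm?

KH = 10^(−1.33) = 4.677×10^-2 mol kg⁻¹ atm⁻¹
pCO2 = [CO2*]/KH = 17.9×10^-6 / 4.677×10^-2 = 3.83×10^-4 atm = 383 μatm

pCO2 = 383 μatm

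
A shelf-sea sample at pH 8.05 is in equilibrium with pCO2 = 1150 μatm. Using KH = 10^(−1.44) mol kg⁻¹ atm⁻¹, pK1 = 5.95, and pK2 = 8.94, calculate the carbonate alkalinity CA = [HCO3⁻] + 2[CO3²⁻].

CA = 6.61 mmol/kg

[CO2*] = KH · pCO2 = 10^(−1.44) × 1150×10^-6 = 4.175×10^-5 mol/kg
α₀ = 1/(1 + K1/[H⁺] + K1K2/[H⁺]²) = 1/(1 + 10^+2.10 + 10^+1.21) = 0.006988
DIC = [CO2*]/α₀ = 4.175×10^-5 / 0.006988 = 5.975 mmol/kg
CA = (α₁ + 2α₂)·DIC = (0.8797 + 2×0.1133) × 5.975 = 6.61 mmol/kg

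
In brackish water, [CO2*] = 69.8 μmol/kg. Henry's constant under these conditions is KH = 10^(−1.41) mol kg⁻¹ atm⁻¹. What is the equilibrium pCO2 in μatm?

KH = 10^(−1.41) = 3.890×10^-2 mol kg⁻¹ atm⁻¹
pCO2 = [CO2*]/KH = 69.8×10^-6 / 3.890×10^-2 = 1.79×10^-3 atm = 1790 μatm

pCO2 = 1790 μatm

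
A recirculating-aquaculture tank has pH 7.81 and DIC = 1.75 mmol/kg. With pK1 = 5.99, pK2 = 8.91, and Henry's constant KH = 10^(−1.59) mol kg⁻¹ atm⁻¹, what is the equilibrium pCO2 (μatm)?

pCO2 = 941 μatm

α₀ = 1 / (1 + K1/[H⁺] + K1K2/[H⁺]²) = 1 / (1 + 10^+1.82 + 10^+0.72)
   = 1 / (1 + 66.069 + 5.2481) = 1/72.317 = 0.01383
[CO2*] = α₀ × DIC = 0.01383 × 1.75 = 0.02420 mmol/kg
pCO2 = [CO2*]/KH = 2.420×10^-5 / 2.570×10^-2 = 941 μatm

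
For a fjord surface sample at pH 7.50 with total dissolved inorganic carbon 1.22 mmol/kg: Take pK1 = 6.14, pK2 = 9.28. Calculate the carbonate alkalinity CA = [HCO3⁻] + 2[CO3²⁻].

CA = 1.19 mmol/kg

CA = [HCO3⁻] + 2[CO3²⁻] = (α₁ + 2α₂)·DIC
At pH 7.50: [H⁺]/K1 = 10^-1.36 = 0.043652, K2/[H⁺] = 10^-1.78 = 0.016596
α₁ = 1/(1 + 0.043652 + 0.016596) = 1/1.0602 = 0.9432; α₂ = α₁·K2/[H⁺] = 0.01565
α₁ + 2α₂ = 0.9745
CA = 0.9745 × 1.22 = 1.19 mmol/kg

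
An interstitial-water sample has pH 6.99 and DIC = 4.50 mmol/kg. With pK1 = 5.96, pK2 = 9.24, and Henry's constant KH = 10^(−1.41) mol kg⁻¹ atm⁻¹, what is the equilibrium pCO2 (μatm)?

pCO2 = 9820 μatm

α₀ = 1 / (1 + K1/[H⁺] + K1K2/[H⁺]²) = 1 / (1 + 10^+1.03 + 10^-1.22)
   = 1 / (1 + 10.715 + 0.060256) = 1/11.775 = 0.08492
[CO2*] = α₀ × DIC = 0.08492 × 4.50 = 0.3822 mmol/kg
pCO2 = [CO2*]/KH = 3.822×10^-4 / 3.890×10^-2 = 9820 μatm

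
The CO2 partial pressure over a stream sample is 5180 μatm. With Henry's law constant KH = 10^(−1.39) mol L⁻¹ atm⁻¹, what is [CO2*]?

KH = 10^(−1.39) = 4.074×10^-2 mol L⁻¹ atm⁻¹
[CO2*] = KH · pCO2 = 4.074×10^-2 × 5180×10^-6 atm = 2.11×10^-4 mol/L

[CO2*] = 211 μmol/L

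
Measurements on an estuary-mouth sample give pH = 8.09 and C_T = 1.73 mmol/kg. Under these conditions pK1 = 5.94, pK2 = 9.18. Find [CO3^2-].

[CO3²⁻] = 0.129 mmol/kg

α₂ = 1 / (1 + [H⁺]/K2 + [H⁺]²/(K1K2)) = 1 / (1 + 10^+1.09 + 10^-1.06)
   = 1 / (1 + 12.303 + 0.087096) = 1/13.390 = 0.07468
[CO3²⁻] = α₂ × DIC = 0.07468 × 1.73 = 0.129 mmol/kg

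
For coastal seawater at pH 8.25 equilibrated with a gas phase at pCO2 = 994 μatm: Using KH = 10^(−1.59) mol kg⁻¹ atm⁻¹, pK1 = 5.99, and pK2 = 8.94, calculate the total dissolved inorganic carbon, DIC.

[CO2*] = KH · pCO2 = 10^(−1.59) × 994×10^-6 = 2.555×10^-5 mol/kg
α₀ = 1/(1 + K1/[H⁺] + K1K2/[H⁺]²) = 1/(1 + 10^+2.26 + 10^+1.57) = 0.004543
DIC = [CO2*]/α₀ = 2.555×10^-5 / 0.004543 = 5.62 mmol/kg

DIC = 5.62 mmol/kg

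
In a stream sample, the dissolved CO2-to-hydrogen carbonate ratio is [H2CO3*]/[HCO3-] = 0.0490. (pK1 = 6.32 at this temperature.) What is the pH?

From K1 = [H⁺][HCO3-]/[H2CO3*]:  pH = pK1 − log₁₀([H2CO3*]/[HCO3-])
log₁₀(0.0490) = -1.310
pH = 6.32 − (-1.310) = 7.63

pH = 7.63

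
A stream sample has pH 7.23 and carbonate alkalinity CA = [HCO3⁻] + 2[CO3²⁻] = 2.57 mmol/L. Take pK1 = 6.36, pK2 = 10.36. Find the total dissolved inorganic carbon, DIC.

CA = [HCO3⁻] + 2[CO3²⁻] = (α₁ + 2α₂)·DIC
At pH 7.23: [H⁺]/K1 = 10^-0.87 = 0.13490, K2/[H⁺] = 10^-3.13 = 0.00074131
α₁ = 1/(1 + 0.13490 + 0.00074131) = 1/1.1356 = 0.8806; α₂ = α₁·K2/[H⁺] = 0.0006528
α₁ + 2α₂ = 0.8819
DIC = CA / (α₁ + 2α₂) = 2.57 / 0.8819 = 2.91 mmol/L

DIC = 2.91 mmol/L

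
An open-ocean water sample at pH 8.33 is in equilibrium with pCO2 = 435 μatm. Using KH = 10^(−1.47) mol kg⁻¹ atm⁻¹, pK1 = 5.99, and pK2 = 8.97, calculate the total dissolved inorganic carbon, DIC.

[CO2*] = KH · pCO2 = 10^(−1.47) × 435×10^-6 = 1.474×10^-5 mol/kg
α₀ = 1/(1 + K1/[H⁺] + K1K2/[H⁺]²) = 1/(1 + 10^+2.34 + 10^+1.70) = 0.003705
DIC = [CO2*]/α₀ = 1.474×10^-5 / 0.003705 = 3.98 mmol/kg

DIC = 3.98 mmol/kg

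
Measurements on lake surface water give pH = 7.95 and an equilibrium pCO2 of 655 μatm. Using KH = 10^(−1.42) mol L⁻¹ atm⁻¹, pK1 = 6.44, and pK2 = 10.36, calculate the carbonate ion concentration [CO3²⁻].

[CO2*] = KH · pCO2 = 10^(−1.42) × 655×10^-6 = 2.490×10^-5 mol/L
α₀ = 1/(1 + K1/[H⁺] + K1K2/[H⁺]²) = 1/(1 + 10^+1.51 + 10^-0.90) = 0.02986
DIC = [CO2*]/α₀ = 2.490×10^-5 / 0.02986 = 0.8339 mmol/L
[CO3²⁻] = α₂·DIC; α₂ = 0.003760, so [CO3²⁻] = 0.003760 × 0.8339 = 0.00314 mmol/L = 3.14 μmol/L

[CO3²⁻] = 3.14 μmol/L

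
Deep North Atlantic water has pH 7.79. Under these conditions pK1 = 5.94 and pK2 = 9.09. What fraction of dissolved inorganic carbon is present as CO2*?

α₀ = 1 / (1 + K1/[H⁺] + K1K2/[H⁺]²) = 1 / (1 + 10^+1.85 + 10^+0.55)
   = 1 / (1 + 70.795 + 3.5481) = 1/75.343 = 0.01327

α₀ = 0.0133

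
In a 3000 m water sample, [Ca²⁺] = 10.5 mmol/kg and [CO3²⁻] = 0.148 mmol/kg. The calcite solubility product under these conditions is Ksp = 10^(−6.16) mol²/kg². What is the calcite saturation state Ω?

Ω = 2.25

Ksp = 10^(−6.16) = 6.918×10^-7
Ω = [Ca²⁺][CO3²⁻]/Ksp = (10.5×10^-3)(0.148×10^-3) / 6.918×10^-7 = 2.25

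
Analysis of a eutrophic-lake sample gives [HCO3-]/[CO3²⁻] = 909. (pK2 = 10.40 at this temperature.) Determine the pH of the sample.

From K2 = [H⁺][CO3²⁻]/[HCO3-]:  pH = pK2 − log₁₀([HCO3-]/[CO3²⁻])
log₁₀(909) = +2.959
pH = 10.40 − (+2.959) = 7.44

pH = 7.44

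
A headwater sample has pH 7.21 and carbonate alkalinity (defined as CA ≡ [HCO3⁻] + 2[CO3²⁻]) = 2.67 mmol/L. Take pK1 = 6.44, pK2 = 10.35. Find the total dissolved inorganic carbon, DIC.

CA = [HCO3⁻] + 2[CO3²⁻] = (α₁ + 2α₂)·DIC
At pH 7.21: [H⁺]/K1 = 10^-0.77 = 0.16982, K2/[H⁺] = 10^-3.14 = 0.00072444
α₁ = 1/(1 + 0.16982 + 0.00072444) = 1/1.1705 = 0.8543; α₂ = α₁·K2/[H⁺] = 0.0006189
α₁ + 2α₂ = 0.8555
DIC = CA / (α₁ + 2α₂) = 2.67 / 0.8555 = 3.12 mmol/L

DIC = 3.12 mmol/L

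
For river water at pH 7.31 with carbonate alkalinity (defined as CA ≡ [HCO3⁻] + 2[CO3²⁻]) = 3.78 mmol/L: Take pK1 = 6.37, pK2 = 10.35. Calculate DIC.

CA = [HCO3⁻] + 2[CO3²⁻] = (α₁ + 2α₂)·DIC
At pH 7.31: [H⁺]/K1 = 10^-0.94 = 0.11482, K2/[H⁺] = 10^-3.04 = 0.00091201
α₁ = 1/(1 + 0.11482 + 0.00091201) = 1/1.1157 = 0.8963; α₂ = α₁·K2/[H⁺] = 0.0008174
α₁ + 2α₂ = 0.8979
DIC = CA / (α₁ + 2α₂) = 3.78 / 0.8979 = 4.21 mmol/L

DIC = 4.21 mmol/L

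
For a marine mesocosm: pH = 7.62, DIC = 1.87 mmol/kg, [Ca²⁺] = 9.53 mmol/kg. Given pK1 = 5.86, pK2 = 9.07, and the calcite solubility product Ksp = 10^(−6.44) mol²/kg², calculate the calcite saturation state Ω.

Ω = 1.65

α₂ = 1 / (1 + [H⁺]/K2 + [H⁺]²/(K1K2)) = 1 / (1 + 10^+1.45 + 10^-0.31)
   = 1 / (1 + 28.184 + 0.48978) = 1/29.674 = 0.03370
[CO3²⁻] = α₂ × DIC = 0.03370 × 1.87 = 0.06302 mmol/kg
Ksp = 10^(−6.44) = 3.631×10^-7
Ω = [Ca²⁺][CO3²⁻]/Ksp = (9.53×10^-3)(6.302×10^-5) / 3.631×10^-7 = 1.65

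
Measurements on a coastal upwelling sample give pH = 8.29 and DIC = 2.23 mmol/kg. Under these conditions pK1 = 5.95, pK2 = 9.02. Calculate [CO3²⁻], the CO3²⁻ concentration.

α₂ = 1 / (1 + [H⁺]/K2 + [H⁺]²/(K1K2)) = 1 / (1 + 10^+0.73 + 10^-1.61)
   = 1 / (1 + 5.3703 + 0.024547) = 1/6.3949 = 0.1564
[CO3²⁻] = α₂ × DIC = 0.1564 × 2.23 = 0.349 mmol/kg

[CO3²⁻] = 0.349 mmol/kg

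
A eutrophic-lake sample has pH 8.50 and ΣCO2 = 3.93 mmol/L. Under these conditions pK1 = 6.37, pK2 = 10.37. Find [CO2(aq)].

α₀ = 1 / (1 + K1/[H⁺] + K1K2/[H⁺]²) = 1 / (1 + 10^+2.13 + 10^+0.26)
   = 1 / (1 + 134.90 + 1.8197) = 1/137.72 = 0.007261
[CO2*] = α₀ × DIC = 0.007261 × 3.93 = 0.0285 mmol/L

[CO2*] = 0.0285 mmol/L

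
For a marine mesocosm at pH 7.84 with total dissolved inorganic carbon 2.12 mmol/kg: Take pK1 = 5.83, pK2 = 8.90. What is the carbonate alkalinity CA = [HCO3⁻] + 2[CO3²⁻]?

CA = [HCO3⁻] + 2[CO3²⁻] = (α₁ + 2α₂)·DIC
At pH 7.84: [H⁺]/K1 = 10^-2.01 = 0.0097724, K2/[H⁺] = 10^-1.06 = 0.087096
α₁ = 1/(1 + 0.0097724 + 0.087096) = 1/1.0969 = 0.9117; α₂ = α₁·K2/[H⁺] = 0.07940
α₁ + 2α₂ = 1.0705
CA = 1.0705 × 2.12 = 2.27 mmol/kg

CA = 2.27 mmol/kg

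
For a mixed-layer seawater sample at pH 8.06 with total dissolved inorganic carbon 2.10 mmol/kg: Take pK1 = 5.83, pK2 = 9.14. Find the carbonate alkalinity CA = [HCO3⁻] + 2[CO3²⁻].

CA = [HCO3⁻] + 2[CO3²⁻] = (α₁ + 2α₂)·DIC
At pH 8.06: [H⁺]/K1 = 10^-2.23 = 0.0058884, K2/[H⁺] = 10^-1.08 = 0.083176
α₁ = 1/(1 + 0.0058884 + 0.083176) = 1/1.0891 = 0.9182; α₂ = α₁·K2/[H⁺] = 0.07637
α₁ + 2α₂ = 1.0710
CA = 1.0710 × 2.10 = 2.25 mmol/kg

CA = 2.25 mmol/kg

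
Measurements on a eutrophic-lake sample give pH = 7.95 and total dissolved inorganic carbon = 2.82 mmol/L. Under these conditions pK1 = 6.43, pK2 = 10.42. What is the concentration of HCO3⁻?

α₁ = 1 / (1 + [H⁺]/K1 + K2/[H⁺]) = 1 / (1 + 10^-1.52 + 10^-2.47)
   = 1 / (1 + 0.030200 + 0.0033884) = 1/1.0336 = 0.9675
[HCO3⁻] = α₁ × DIC = 0.9675 × 2.82 = 2.73 mmol/L

[HCO3⁻] = 2.73 mmol/L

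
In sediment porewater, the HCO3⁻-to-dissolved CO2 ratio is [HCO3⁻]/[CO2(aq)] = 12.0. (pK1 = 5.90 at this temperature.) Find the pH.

pH = 6.98

From K1 = [H⁺][HCO3⁻]/[CO2(aq)]:  pH = pK1 + log₁₀([HCO3⁻]/[CO2(aq)])
log₁₀(12.0) = +1.079
pH = 5.90 + (+1.079) = 6.98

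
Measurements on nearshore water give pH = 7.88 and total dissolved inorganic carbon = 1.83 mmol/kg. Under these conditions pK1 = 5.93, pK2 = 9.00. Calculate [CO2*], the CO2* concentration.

α₀ = 1 / (1 + K1/[H⁺] + K1K2/[H⁺]²) = 1 / (1 + 10^+1.95 + 10^+0.83)
   = 1 / (1 + 89.125 + 6.7608) = 1/96.886 = 0.01032
[CO2*] = α₀ × DIC = 0.01032 × 1.83 = 0.0189 mmol/kg = 18.9 μmol/kg

[CO2*] = 18.9 μmol/kg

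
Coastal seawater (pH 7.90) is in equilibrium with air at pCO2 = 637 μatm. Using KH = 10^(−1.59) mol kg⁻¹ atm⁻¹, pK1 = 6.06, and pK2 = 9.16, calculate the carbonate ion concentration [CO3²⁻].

[CO3²⁻] = 0.0623 mmol/kg

[CO2*] = KH · pCO2 = 10^(−1.59) × 637×10^-6 = 1.637×10^-5 mol/kg
α₀ = 1/(1 + K1/[H⁺] + K1K2/[H⁺]²) = 1/(1 + 10^+1.84 + 10^+0.58) = 0.01352
DIC = [CO2*]/α₀ = 1.637×10^-5 / 0.01352 = 1.211 mmol/kg
[CO3²⁻] = α₂·DIC; α₂ = 0.05139, so [CO3²⁻] = 0.05139 × 1.211 = 0.0623 mmol/kg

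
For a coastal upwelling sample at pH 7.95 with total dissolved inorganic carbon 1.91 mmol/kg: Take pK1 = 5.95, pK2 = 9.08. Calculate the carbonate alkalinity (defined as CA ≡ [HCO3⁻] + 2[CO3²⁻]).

CA = 2.02 mmol/kg

CA = [HCO3⁻] + 2[CO3²⁻] = (α₁ + 2α₂)·DIC
At pH 7.95: [H⁺]/K1 = 10^-2.00 = 0.010000, K2/[H⁺] = 10^-1.13 = 0.074131
α₁ = 1/(1 + 0.010000 + 0.074131) = 1/1.0841 = 0.9224; α₂ = α₁·K2/[H⁺] = 0.06838
α₁ + 2α₂ = 1.0592
CA = 1.0592 × 1.91 = 2.02 mmol/kg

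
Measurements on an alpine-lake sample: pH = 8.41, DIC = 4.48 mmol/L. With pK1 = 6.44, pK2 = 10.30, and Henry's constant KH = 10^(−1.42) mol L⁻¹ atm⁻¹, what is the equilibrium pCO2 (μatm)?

pCO2 = 1230 μatm

α₀ = 1 / (1 + K1/[H⁺] + K1K2/[H⁺]²) = 1 / (1 + 10^+1.97 + 10^+0.08)
   = 1 / (1 + 93.325 + 1.2023) = 1/95.528 = 0.01047
[CO2*] = α₀ × DIC = 0.01047 × 4.48 = 0.04690 mmol/L
pCO2 = [CO2*]/KH = 4.690×10^-5 / 3.802×10^-2 = 1230 μatm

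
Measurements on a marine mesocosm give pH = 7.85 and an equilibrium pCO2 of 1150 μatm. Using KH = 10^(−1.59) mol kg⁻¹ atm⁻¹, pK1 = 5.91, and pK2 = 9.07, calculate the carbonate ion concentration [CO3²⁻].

[CO2*] = KH · pCO2 = 10^(−1.59) × 1150×10^-6 = 2.956×10^-5 mol/kg
α₀ = 1/(1 + K1/[H⁺] + K1K2/[H⁺]²) = 1/(1 + 10^+1.94 + 10^+0.72) = 0.01071
DIC = [CO2*]/α₀ = 2.956×10^-5 / 0.01071 = 2.759 mmol/kg
[CO3²⁻] = α₂·DIC; α₂ = 0.05622, so [CO3²⁻] = 0.05622 × 2.759 = 0.155 mmol/kg

[CO3²⁻] = 0.155 mmol/kg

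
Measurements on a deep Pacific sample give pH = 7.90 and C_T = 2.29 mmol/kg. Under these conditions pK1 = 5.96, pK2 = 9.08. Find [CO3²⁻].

α₂ = 1 / (1 + [H⁺]/K2 + [H⁺]²/(K1K2)) = 1 / (1 + 10^+1.18 + 10^-0.76)
   = 1 / (1 + 15.136 + 0.17378) = 1/16.309 = 0.06131
[CO3²⁻] = α₂ × DIC = 0.06131 × 2.29 = 0.140 mmol/kg

[CO3²⁻] = 0.140 mmol/kg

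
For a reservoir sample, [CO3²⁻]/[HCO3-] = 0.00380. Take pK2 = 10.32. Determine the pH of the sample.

pH = 7.90

From K2 = [H⁺][CO3²⁻]/[HCO3-]:  pH = pK2 + log₁₀([CO3²⁻]/[HCO3-])
log₁₀(0.00380) = -2.420
pH = 10.32 + (-2.420) = 7.90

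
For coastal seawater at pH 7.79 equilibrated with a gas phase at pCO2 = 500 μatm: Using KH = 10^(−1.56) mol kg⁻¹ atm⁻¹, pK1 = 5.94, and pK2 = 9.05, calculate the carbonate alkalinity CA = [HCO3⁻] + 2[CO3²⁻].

CA = 1.08 mmol/kg

[CO2*] = KH · pCO2 = 10^(−1.56) × 500×10^-6 = 1.377×10^-5 mol/kg
α₀ = 1/(1 + K1/[H⁺] + K1K2/[H⁺]²) = 1/(1 + 10^+1.85 + 10^+0.59) = 0.01321
DIC = [CO2*]/α₀ = 1.377×10^-5 / 0.01321 = 1.042 mmol/kg
CA = (α₁ + 2α₂)·DIC = (0.9354 + 2×0.05140) × 1.042 = 1.08 mmol/kg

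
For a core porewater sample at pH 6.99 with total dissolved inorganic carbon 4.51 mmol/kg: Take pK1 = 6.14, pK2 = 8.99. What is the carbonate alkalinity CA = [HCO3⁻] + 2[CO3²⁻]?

CA = 4.00 mmol/kg

CA = [HCO3⁻] + 2[CO3²⁻] = (α₁ + 2α₂)·DIC
At pH 6.99: [H⁺]/K1 = 10^-0.85 = 0.14125, K2/[H⁺] = 10^-2.00 = 0.010000
α₁ = 1/(1 + 0.14125 + 0.010000) = 1/1.1513 = 0.8686; α₂ = α₁·K2/[H⁺] = 0.008686
α₁ + 2α₂ = 0.8860
CA = 0.8860 × 4.51 = 4.00 mmol/kg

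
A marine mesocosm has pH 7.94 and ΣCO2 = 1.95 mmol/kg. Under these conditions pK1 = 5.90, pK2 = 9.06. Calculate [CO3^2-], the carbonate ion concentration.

α₂ = 1 / (1 + [H⁺]/K2 + [H⁺]²/(K1K2)) = 1 / (1 + 10^+1.12 + 10^-0.92)
   = 1 / (1 + 13.183 + 0.12023) = 1/14.303 = 0.06992
[CO3²⁻] = α₂ × DIC = 0.06992 × 1.95 = 0.136 mmol/kg

[CO3²⁻] = 0.136 mmol/kg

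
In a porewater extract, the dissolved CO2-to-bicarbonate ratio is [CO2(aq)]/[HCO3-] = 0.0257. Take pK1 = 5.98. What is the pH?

pH = 7.57

From K1 = [H⁺][HCO3-]/[CO2(aq)]:  pH = pK1 − log₁₀([CO2(aq)]/[HCO3-])
log₁₀(0.0257) = -1.590
pH = 5.98 − (-1.590) = 7.57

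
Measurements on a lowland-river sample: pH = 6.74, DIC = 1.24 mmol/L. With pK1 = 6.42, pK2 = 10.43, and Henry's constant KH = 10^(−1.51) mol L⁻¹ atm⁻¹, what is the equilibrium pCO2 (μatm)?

α₀ = 1 / (1 + K1/[H⁺] + K1K2/[H⁺]²) = 1 / (1 + 10^+0.32 + 10^-3.37)
   = 1 / (1 + 2.0893 + 0.00042658) = 1/3.0897 = 0.3237
[CO2*] = α₀ × DIC = 0.3237 × 1.24 = 0.4013 mmol/L
pCO2 = [CO2*]/KH = 4.013×10^-4 / 3.090×10^-2 = 1.30×10^4 μatm

pCO2 = 1.30×10^4 μatm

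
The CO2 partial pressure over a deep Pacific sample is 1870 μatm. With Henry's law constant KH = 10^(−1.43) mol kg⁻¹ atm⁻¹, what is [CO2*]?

KH = 10^(−1.43) = 3.715×10^-2 mol kg⁻¹ atm⁻¹
[CO2*] = KH · pCO2 = 3.715×10^-2 × 1870×10^-6 atm = 6.95×10^-5 mol/kg

[CO2*] = 69.5 μmol/kg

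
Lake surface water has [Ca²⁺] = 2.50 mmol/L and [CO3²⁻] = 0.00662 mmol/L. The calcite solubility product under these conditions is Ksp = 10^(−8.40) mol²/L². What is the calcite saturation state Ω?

Ksp = 10^(−8.40) = 3.981×10^-9
Ω = [Ca²⁺][CO3²⁻]/Ksp = (2.50×10^-3)(0.00662×10^-3) / 3.981×10^-9 = 4.16

Ω = 4.16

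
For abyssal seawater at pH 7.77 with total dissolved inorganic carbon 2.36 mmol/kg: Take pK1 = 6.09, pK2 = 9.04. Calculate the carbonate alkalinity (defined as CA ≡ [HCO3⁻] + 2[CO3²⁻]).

CA = 2.43 mmol/kg

CA = [HCO3⁻] + 2[CO3²⁻] = (α₁ + 2α₂)·DIC
At pH 7.77: [H⁺]/K1 = 10^-1.68 = 0.020893, K2/[H⁺] = 10^-1.27 = 0.053703
α₁ = 1/(1 + 0.020893 + 0.053703) = 1/1.0746 = 0.9306; α₂ = α₁·K2/[H⁺] = 0.04998
α₁ + 2α₂ = 1.0305
CA = 1.0305 × 2.36 = 2.43 mmol/kg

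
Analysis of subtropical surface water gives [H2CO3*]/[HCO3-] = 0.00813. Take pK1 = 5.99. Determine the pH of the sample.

From K1 = [H⁺][HCO3-]/[H2CO3*]:  pH = pK1 − log₁₀([H2CO3*]/[HCO3-])
log₁₀(0.00813) = -2.090
pH = 5.99 − (-2.090) = 8.08

pH = 8.08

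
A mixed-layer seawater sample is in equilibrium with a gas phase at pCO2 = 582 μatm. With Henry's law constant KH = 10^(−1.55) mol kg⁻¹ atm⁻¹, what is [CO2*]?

[CO2*] = 16.4 μmol/kg

KH = 10^(−1.55) = 2.818×10^-2 mol kg⁻¹ atm⁻¹
[CO2*] = KH · pCO2 = 2.818×10^-2 × 582×10^-6 atm = 1.64×10^-5 mol/kg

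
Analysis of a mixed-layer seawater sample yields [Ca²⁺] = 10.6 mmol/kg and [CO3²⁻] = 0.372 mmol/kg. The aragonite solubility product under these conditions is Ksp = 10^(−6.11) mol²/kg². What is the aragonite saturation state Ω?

Ω = 5.08

Ksp = 10^(−6.11) = 7.762×10^-7
Ω = [Ca²⁺][CO3²⁻]/Ksp = (10.6×10^-3)(0.372×10^-3) / 7.762×10^-7 = 5.08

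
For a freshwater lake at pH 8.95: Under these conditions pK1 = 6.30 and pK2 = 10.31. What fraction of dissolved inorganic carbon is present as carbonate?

α₂ = 1 / (1 + [H⁺]/K2 + [H⁺]²/(K1K2)) = 1 / (1 + 10^+1.36 + 10^-1.29)
   = 1 / (1 + 22.909 + 0.051286) = 1/23.960 = 0.04174

α₂ = 0.0417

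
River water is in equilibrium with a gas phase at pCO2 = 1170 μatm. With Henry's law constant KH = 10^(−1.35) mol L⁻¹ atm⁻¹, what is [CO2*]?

KH = 10^(−1.35) = 4.467×10^-2 mol L⁻¹ atm⁻¹
[CO2*] = KH · pCO2 = 4.467×10^-2 × 1170×10^-6 atm = 5.23×10^-5 mol/L

[CO2*] = 52.3 μmol/L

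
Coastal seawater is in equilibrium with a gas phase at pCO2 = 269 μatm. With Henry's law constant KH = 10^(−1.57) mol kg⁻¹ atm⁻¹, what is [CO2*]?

[CO2*] = 7.24 μmol/kg

KH = 10^(−1.57) = 2.692×10^-2 mol kg⁻¹ atm⁻¹
[CO2*] = KH · pCO2 = 2.692×10^-2 × 269×10^-6 atm = 7.24×10^-6 mol/kg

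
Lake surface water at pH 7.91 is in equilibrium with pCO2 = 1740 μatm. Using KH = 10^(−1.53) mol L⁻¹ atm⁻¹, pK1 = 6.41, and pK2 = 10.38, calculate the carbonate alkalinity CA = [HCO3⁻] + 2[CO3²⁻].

[CO2*] = KH · pCO2 = 10^(−1.53) × 1740×10^-6 = 5.135×10^-5 mol/L
α₀ = 1/(1 + K1/[H⁺] + K1K2/[H⁺]²) = 1/(1 + 10^+1.50 + 10^-0.97) = 0.03055
DIC = [CO2*]/α₀ = 5.135×10^-5 / 0.03055 = 1.681 mmol/L
CA = (α₁ + 2α₂)·DIC = (0.9662 + 2×0.003274) × 1.681 = 1.63 mmol/L

CA = 1.63 mmol/L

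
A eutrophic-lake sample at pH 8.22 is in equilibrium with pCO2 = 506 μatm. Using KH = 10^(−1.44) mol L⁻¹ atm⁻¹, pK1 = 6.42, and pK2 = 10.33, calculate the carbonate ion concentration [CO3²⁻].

[CO3²⁻] = 9.00 μmol/L

[CO2*] = KH · pCO2 = 10^(−1.44) × 506×10^-6 = 1.837×10^-5 mol/L
α₀ = 1/(1 + K1/[H⁺] + K1K2/[H⁺]²) = 1/(1 + 10^+1.80 + 10^-0.31) = 0.01548
DIC = [CO2*]/α₀ = 1.837×10^-5 / 0.01548 = 1.187 mmol/L
[CO3²⁻] = α₂·DIC; α₂ = 0.007583, so [CO3²⁻] = 0.007583 × 1.187 = 0.00900 mmol/L = 9.00 μmol/L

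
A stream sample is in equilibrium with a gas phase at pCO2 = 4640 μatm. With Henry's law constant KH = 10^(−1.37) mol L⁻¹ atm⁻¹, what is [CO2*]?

KH = 10^(−1.37) = 4.266×10^-2 mol L⁻¹ atm⁻¹
[CO2*] = KH · pCO2 = 4.266×10^-2 × 4640×10^-6 atm = 1.98×10^-4 mol/L

[CO2*] = 198 μmol/L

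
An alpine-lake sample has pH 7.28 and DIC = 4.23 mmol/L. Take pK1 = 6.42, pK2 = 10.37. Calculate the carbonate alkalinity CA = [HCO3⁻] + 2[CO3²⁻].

CA = 3.72 mmol/L

CA = [HCO3⁻] + 2[CO3²⁻] = (α₁ + 2α₂)·DIC
At pH 7.28: [H⁺]/K1 = 10^-0.86 = 0.13804, K2/[H⁺] = 10^-3.09 = 0.00081283
α₁ = 1/(1 + 0.13804 + 0.00081283) = 1/1.1389 = 0.8781; α₂ = α₁·K2/[H⁺] = 0.0007137
α₁ + 2α₂ = 0.8795
CA = 0.8795 × 4.23 = 3.72 mmol/L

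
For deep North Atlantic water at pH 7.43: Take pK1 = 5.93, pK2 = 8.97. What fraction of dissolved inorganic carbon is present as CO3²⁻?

α₂ = 0.0272

α₂ = 1 / (1 + [H⁺]/K2 + [H⁺]²/(K1K2)) = 1 / (1 + 10^+1.54 + 10^+0.04)
   = 1 / (1 + 34.674 + 1.0965) = 1/36.770 = 0.02720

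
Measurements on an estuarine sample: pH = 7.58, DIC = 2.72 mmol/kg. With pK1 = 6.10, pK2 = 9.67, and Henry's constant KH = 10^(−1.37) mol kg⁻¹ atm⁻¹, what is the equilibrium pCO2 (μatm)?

pCO2 = 2030 μatm

α₀ = 1 / (1 + K1/[H⁺] + K1K2/[H⁺]²) = 1 / (1 + 10^+1.48 + 10^-0.61)
   = 1 / (1 + 30.200 + 0.24547) = 1/31.445 = 0.03180
[CO2*] = α₀ × DIC = 0.03180 × 2.72 = 0.08650 mmol/kg
pCO2 = [CO2*]/KH = 8.650×10^-5 / 4.266×10^-2 = 2030 μatm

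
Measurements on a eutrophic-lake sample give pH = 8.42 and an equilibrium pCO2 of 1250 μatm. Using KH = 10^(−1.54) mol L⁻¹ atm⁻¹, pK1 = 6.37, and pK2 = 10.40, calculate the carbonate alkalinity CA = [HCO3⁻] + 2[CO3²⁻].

CA = 4.13 mmol/L

[CO2*] = KH · pCO2 = 10^(−1.54) × 1250×10^-6 = 3.605×10^-5 mol/L
α₀ = 1/(1 + K1/[H⁺] + K1K2/[H⁺]²) = 1/(1 + 10^+2.05 + 10^+0.07) = 0.008743
DIC = [CO2*]/α₀ = 3.605×10^-5 / 0.008743 = 4.123 mmol/L
CA = (α₁ + 2α₂)·DIC = (0.9810 + 2×0.01027) × 4.123 = 4.13 mmol/L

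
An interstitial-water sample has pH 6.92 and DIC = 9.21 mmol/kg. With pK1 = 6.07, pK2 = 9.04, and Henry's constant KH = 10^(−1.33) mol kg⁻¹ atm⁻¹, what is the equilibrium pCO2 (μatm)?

α₀ = 1 / (1 + K1/[H⁺] + K1K2/[H⁺]²) = 1 / (1 + 10^+0.85 + 10^-1.27)
   = 1 / (1 + 7.0795 + 0.053703) = 1/8.1332 = 0.1230
[CO2*] = α₀ × DIC = 0.1230 × 9.21 = 1.132 mmol/kg
pCO2 = [CO2*]/KH = 1.132×10^-3 / 4.677×10^-2 = 2.42×10^4 μatm

pCO2 = 2.42×10^4 μatm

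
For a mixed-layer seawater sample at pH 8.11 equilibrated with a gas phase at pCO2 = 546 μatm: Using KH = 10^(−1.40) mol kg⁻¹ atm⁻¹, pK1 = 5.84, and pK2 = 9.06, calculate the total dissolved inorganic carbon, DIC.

[CO2*] = KH · pCO2 = 10^(−1.40) × 546×10^-6 = 2.174×10^-5 mol/kg
α₀ = 1/(1 + K1/[H⁺] + K1K2/[H⁺]²) = 1/(1 + 10^+2.27 + 10^+1.32) = 0.004805
DIC = [CO2*]/α₀ = 2.174×10^-5 / 0.004805 = 4.52 mmol/kg

DIC = 4.52 mmol/kg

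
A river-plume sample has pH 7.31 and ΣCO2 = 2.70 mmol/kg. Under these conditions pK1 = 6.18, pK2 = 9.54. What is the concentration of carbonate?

[CO3²⁻] = 14.7 μmol/kg

α₂ = 1 / (1 + [H⁺]/K2 + [H⁺]²/(K1K2)) = 1 / (1 + 10^+2.23 + 10^+1.10)
   = 1 / (1 + 169.82 + 12.589) = 1/183.41 = 0.005452
[CO3²⁻] = α₂ × DIC = 0.005452 × 2.70 = 0.0147 mmol/kg = 14.7 μmol/kg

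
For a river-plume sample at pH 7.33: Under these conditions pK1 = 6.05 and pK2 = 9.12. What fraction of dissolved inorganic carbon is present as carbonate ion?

α₂ = 1 / (1 + [H⁺]/K2 + [H⁺]²/(K1K2)) = 1 / (1 + 10^+1.79 + 10^+0.51)
   = 1 / (1 + 61.660 + 3.2359) = 1/65.895 = 0.01518

α₂ = 0.0152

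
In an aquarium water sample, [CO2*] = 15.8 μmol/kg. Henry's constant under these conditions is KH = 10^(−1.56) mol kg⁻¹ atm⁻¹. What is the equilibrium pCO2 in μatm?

KH = 10^(−1.56) = 2.754×10^-2 mol kg⁻¹ atm⁻¹
pCO2 = [CO2*]/KH = 15.8×10^-6 / 2.754×10^-2 = 5.74×10^-4 atm = 574 μatm

pCO2 = 574 μatm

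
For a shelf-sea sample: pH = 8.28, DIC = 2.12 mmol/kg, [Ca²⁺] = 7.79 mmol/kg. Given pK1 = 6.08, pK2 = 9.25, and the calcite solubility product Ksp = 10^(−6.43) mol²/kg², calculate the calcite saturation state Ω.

Ω = 4.28

α₂ = 1 / (1 + [H⁺]/K2 + [H⁺]²/(K1K2)) = 1 / (1 + 10^+0.97 + 10^-1.23)
   = 1 / (1 + 9.3325 + 0.058884) = 1/10.391 = 0.09623
[CO3²⁻] = α₂ × DIC = 0.09623 × 2.12 = 0.2040 mmol/kg
Ksp = 10^(−6.43) = 3.715×10^-7
Ω = [Ca²⁺][CO3²⁻]/Ksp = (7.79×10^-3)(2.040×10^-4) / 3.715×10^-7 = 4.28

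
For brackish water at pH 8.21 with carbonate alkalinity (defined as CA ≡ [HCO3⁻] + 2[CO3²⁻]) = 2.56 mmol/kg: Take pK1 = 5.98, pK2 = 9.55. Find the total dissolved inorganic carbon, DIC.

DIC = 2.47 mmol/kg

CA = [HCO3⁻] + 2[CO3²⁻] = (α₁ + 2α₂)·DIC
At pH 8.21: [H⁺]/K1 = 10^-2.23 = 0.0058884, K2/[H⁺] = 10^-1.34 = 0.045709
α₁ = 1/(1 + 0.0058884 + 0.045709) = 1/1.0516 = 0.9509; α₂ = α₁·K2/[H⁺] = 0.04347
α₁ + 2α₂ = 1.0379
DIC = CA / (α₁ + 2α₂) = 2.56 / 1.0379 = 2.47 mmol/kg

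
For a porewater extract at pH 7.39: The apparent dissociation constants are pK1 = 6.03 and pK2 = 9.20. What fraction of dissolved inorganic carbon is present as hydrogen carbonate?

α₁ = 0.944

α₁ = 1 / (1 + [H⁺]/K1 + K2/[H⁺]) = 1 / (1 + 10^-1.36 + 10^-1.81)
   = 1 / (1 + 0.043652 + 0.015488) = 1/1.0591 = 0.9442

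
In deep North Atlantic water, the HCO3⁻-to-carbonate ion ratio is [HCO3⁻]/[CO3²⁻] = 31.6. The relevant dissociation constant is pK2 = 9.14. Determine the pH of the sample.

From K2 = [H⁺][CO3²⁻]/[HCO3⁻]:  pH = pK2 − log₁₀([HCO3⁻]/[CO3²⁻])
log₁₀(31.6) = +1.500
pH = 9.14 − (+1.500) = 7.64

pH = 7.64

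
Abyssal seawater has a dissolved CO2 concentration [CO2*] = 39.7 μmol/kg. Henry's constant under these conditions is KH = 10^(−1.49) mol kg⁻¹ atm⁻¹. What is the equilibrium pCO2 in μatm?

KH = 10^(−1.49) = 3.236×10^-2 mol kg⁻¹ atm⁻¹
pCO2 = [CO2*]/KH = 39.7×10^-6 / 3.236×10^-2 = 1.23×10^-3 atm = 1230 μatm

pCO2 = 1230 μatm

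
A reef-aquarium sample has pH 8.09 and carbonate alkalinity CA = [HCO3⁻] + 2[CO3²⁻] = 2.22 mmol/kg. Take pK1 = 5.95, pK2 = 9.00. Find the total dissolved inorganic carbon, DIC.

DIC = 2.01 mmol/kg

CA = [HCO3⁻] + 2[CO3²⁻] = (α₁ + 2α₂)·DIC
At pH 8.09: [H⁺]/K1 = 10^-2.14 = 0.0072444, K2/[H⁺] = 10^-0.91 = 0.12303
α₁ = 1/(1 + 0.0072444 + 0.12303) = 1/1.1303 = 0.8847; α₂ = α₁·K2/[H⁺] = 0.1088
α₁ + 2α₂ = 1.1024
DIC = CA / (α₁ + 2α₂) = 2.22 / 1.1024 = 2.01 mmol/kg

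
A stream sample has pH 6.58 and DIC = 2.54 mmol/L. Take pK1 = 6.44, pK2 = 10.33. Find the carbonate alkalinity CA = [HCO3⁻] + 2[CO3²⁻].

CA = 1.47 mmol/L

CA = [HCO3⁻] + 2[CO3²⁻] = (α₁ + 2α₂)·DIC
At pH 6.58: [H⁺]/K1 = 10^-0.14 = 0.72444, K2/[H⁺] = 10^-3.75 = 0.00017783
α₁ = 1/(1 + 0.72444 + 0.00017783) = 1/1.7246 = 0.5798; α₂ = α₁·K2/[H⁺] = 0.0001031
α₁ + 2α₂ = 0.5800
CA = 0.5800 × 2.54 = 1.47 mmol/L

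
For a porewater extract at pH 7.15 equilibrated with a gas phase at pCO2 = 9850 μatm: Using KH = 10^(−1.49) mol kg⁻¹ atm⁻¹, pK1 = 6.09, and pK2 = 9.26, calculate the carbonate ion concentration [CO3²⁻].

[CO2*] = KH · pCO2 = 10^(−1.49) × 9850×10^-6 = 3.187×10^-4 mol/kg
α₀ = 1/(1 + K1/[H⁺] + K1K2/[H⁺]²) = 1/(1 + 10^+1.06 + 10^-1.05) = 0.07955
DIC = [CO2*]/α₀ = 3.187×10^-4 / 0.07955 = 4.007 mmol/kg
[CO3²⁻] = α₂·DIC; α₂ = 0.007090, so [CO3²⁻] = 0.007090 × 4.007 = 0.0284 mmol/kg

[CO3²⁻] = 0.0284 mmol/kg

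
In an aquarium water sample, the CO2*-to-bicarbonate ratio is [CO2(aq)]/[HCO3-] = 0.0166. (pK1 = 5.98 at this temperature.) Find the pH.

pH = 7.76

From K1 = [H⁺][HCO3-]/[CO2(aq)]:  pH = pK1 − log₁₀([CO2(aq)]/[HCO3-])
log₁₀(0.0166) = -1.780
pH = 5.98 − (-1.780) = 7.76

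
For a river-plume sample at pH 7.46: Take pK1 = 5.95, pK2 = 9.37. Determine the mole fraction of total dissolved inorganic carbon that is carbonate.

α₂ = 1 / (1 + [H⁺]/K2 + [H⁺]²/(K1K2)) = 1 / (1 + 10^+1.91 + 10^+0.40)
   = 1 / (1 + 81.283 + 2.5119) = 1/84.795 = 0.01179

α₂ = 0.0118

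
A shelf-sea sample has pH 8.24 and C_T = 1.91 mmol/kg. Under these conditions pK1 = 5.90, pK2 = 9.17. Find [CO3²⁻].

[CO3²⁻] = 0.200 mmol/kg

α₂ = 1 / (1 + [H⁺]/K2 + [H⁺]²/(K1K2)) = 1 / (1 + 10^+0.93 + 10^-1.41)
   = 1 / (1 + 8.5114 + 0.038905) = 1/9.5503 = 0.1047
[CO3²⁻] = α₂ × DIC = 0.1047 × 1.91 = 0.200 mmol/kg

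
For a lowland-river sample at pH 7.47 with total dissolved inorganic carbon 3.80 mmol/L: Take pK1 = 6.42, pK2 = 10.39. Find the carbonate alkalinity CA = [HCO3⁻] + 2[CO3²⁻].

CA = [HCO3⁻] + 2[CO3²⁻] = (α₁ + 2α₂)·DIC
At pH 7.47: [H⁺]/K1 = 10^-1.05 = 0.089125, K2/[H⁺] = 10^-2.92 = 0.0012023
α₁ = 1/(1 + 0.089125 + 0.0012023) = 1/1.0903 = 0.9172; α₂ = α₁·K2/[H⁺] = 0.001103
α₁ + 2α₂ = 0.9194
CA = 0.9194 × 3.80 = 3.49 mmol/L

CA = 3.49 mmol/L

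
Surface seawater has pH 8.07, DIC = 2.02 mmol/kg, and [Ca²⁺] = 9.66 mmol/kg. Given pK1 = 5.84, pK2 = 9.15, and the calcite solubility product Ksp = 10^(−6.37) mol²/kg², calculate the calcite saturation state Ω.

Ω = 3.49

α₂ = 1 / (1 + [H⁺]/K2 + [H⁺]²/(K1K2)) = 1 / (1 + 10^+1.08 + 10^-1.15)
   = 1 / (1 + 12.023 + 0.070795) = 1/13.093 = 0.07637
[CO3²⁻] = α₂ × DIC = 0.07637 × 2.02 = 0.1543 mmol/kg
Ksp = 10^(−6.37) = 4.266×10^-7
Ω = [Ca²⁺][CO3²⁻]/Ksp = (9.66×10^-3)(1.543×10^-4) / 4.266×10^-7 = 3.49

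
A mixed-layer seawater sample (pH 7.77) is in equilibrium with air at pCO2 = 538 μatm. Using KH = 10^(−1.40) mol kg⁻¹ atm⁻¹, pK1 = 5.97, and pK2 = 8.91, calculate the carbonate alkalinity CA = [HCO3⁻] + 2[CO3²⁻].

CA = 1.55 mmol/kg

[CO2*] = KH · pCO2 = 10^(−1.40) × 538×10^-6 = 2.142×10^-5 mol/kg
α₀ = 1/(1 + K1/[H⁺] + K1K2/[H⁺]²) = 1/(1 + 10^+1.80 + 10^+0.66) = 0.01456
DIC = [CO2*]/α₀ = 2.142×10^-5 / 0.01456 = 1.471 mmol/kg
CA = (α₁ + 2α₂)·DIC = (0.9189 + 2×0.06657) × 1.471 = 1.55 mmol/kg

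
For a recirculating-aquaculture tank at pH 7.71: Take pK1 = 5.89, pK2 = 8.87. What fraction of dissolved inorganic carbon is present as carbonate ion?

α₂ = 1 / (1 + [H⁺]/K2 + [H⁺]²/(K1K2)) = 1 / (1 + 10^+1.16 + 10^-0.66)
   = 1 / (1 + 14.454 + 0.21878) = 1/15.673 = 0.06380

α₂ = 0.0638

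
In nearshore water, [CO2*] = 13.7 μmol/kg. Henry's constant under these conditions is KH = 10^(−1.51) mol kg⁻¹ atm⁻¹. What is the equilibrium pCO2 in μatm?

KH = 10^(−1.51) = 3.090×10^-2 mol kg⁻¹ atm⁻¹
pCO2 = [CO2*]/KH = 13.7×10^-6 / 3.090×10^-2 = 4.43×10^-4 atm = 443 μatm

pCO2 = 443 μatm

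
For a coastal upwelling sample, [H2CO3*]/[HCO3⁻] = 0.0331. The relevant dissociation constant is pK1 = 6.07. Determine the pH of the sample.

From K1 = [H⁺][HCO3⁻]/[H2CO3*]:  pH = pK1 − log₁₀([H2CO3*]/[HCO3⁻])
log₁₀(0.0331) = -1.480
pH = 6.07 − (-1.480) = 7.55

pH = 7.55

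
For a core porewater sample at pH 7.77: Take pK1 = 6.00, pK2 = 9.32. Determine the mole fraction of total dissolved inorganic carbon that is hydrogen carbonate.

α₁ = 1 / (1 + [H⁺]/K1 + K2/[H⁺]) = 1 / (1 + 10^-1.77 + 10^-1.55)
   = 1 / (1 + 0.016982 + 0.028184) = 1/1.0452 = 0.9568

α₁ = 0.957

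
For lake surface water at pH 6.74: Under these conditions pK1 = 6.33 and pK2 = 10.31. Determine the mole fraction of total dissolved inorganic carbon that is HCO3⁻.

α₁ = 0.720

α₁ = 1 / (1 + [H⁺]/K1 + K2/[H⁺]) = 1 / (1 + 10^-0.41 + 10^-3.57)
   = 1 / (1 + 0.38905 + 0.00026915) = 1/1.3893 = 0.7198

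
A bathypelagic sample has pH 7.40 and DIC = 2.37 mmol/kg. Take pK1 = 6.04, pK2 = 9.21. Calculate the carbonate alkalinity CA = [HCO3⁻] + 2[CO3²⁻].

CA = 2.31 mmol/kg

CA = [HCO3⁻] + 2[CO3²⁻] = (α₁ + 2α₂)·DIC
At pH 7.40: [H⁺]/K1 = 10^-1.36 = 0.043652, K2/[H⁺] = 10^-1.81 = 0.015488
α₁ = 1/(1 + 0.043652 + 0.015488) = 1/1.0591 = 0.9442; α₂ = α₁·K2/[H⁺] = 0.01462
α₁ + 2α₂ = 0.9734
CA = 0.9734 × 2.37 = 2.31 mmol/kg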